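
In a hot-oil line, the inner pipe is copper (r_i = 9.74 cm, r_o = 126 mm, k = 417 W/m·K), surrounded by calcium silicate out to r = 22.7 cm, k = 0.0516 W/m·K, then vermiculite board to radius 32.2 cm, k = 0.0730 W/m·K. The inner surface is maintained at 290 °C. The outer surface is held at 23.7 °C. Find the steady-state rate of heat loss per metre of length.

Series thermal resistances, inner to outer:
  R'_copper = ln(0.126/0.0974)/(2πk) = 0.2575/(2π·417) = 9.826×10^-5 m·K/W
  R'_calcium silicate = ln(0.227/0.126)/(2πk) = 0.5887/(2π·0.0516) = 1.816 m·K/W
  R'_vermiculite board = ln(0.322/0.227)/(2πk) = 0.3496/(2π·0.0730) = 0.7622 m·K/W
ΣR = 9.826×10^-5 + 1.816 + 0.7622 = 2.578 m·K/W
Q' = ΔT/ΣR = (290 °C − 23.7 °C)/2.578 = 103 W/m

Q' = 103 W/m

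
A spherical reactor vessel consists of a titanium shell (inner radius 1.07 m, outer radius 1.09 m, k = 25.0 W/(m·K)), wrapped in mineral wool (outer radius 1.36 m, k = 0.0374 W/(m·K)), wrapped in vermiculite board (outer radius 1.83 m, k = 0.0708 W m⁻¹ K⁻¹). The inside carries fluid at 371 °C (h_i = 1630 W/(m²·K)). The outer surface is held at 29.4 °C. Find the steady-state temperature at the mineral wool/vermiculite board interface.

Treat each layer as a resistance in series:
  R_conv,in = 1/(4πr²h) = 1/(4π·1.07²·1630) = 4.264×10^-5 K/W
  R_titanium = (1/1.07 − 1/1.09)/(4πk) = 0.01715/(4π·25.0) = 5.458×10^-5 K/W
  R_mineral wool = (1/1.09 − 1/1.36)/(4πk) = 0.1821/(4π·0.0374) = 0.3875 K/W
  R_vermiculite board = (1/1.36 − 1/1.83)/(4πk) = 0.1888/(4π·0.0708) = 0.2123 K/W
ΣR = 4.264×10^-5 + 5.458×10^-5 + 0.3875 + 0.2123 = 0.5999 K/W
Q = ΔT/ΣR = (371 °C − 29.4 °C)/0.5999 = 569.4 W
From the inner boundary to the mineral wool/vermiculite board interface, ΣR_partial = 0.3876 K/W.
T_interface = T_in − Q·ΣR_partial = 371 °C − (569.4)(0.3876) = 150 °C

T = 150 °C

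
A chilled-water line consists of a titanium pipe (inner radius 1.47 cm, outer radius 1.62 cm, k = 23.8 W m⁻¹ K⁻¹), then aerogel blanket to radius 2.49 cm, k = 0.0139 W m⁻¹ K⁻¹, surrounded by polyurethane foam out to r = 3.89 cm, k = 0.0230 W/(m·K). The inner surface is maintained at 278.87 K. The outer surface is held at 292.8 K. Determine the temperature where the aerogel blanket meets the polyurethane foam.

Resistance network (inner→outer):
  R'_titanium = ln(0.0162/0.0147)/(2πk) = 0.09716/(2π·23.8) = 6.498×10^-4 m·K/W
  R'_aerogel blanket = ln(0.0249/0.0162)/(2πk) = 0.4299/(2π·0.0139) = 4.922 m·K/W
  R'_polyurethane foam = ln(0.0389/0.0249)/(2πk) = 0.4461/(2π·0.0230) = 3.087 m·K/W
ΣR = 6.498×10^-4 + 4.922 + 3.087 = 8.010 m·K/W
Q' = ΔT/ΣR = (278.87 K − 292.8 K)/8.010 = -1.739 W/m
From the inner boundary to the aerogel blanket/polyurethane foam interface, ΣR_partial = 4.923 m·K/W.
T_interface = T_in − Q'·ΣR_partial = 278.87 K − (-1.739)(4.923) = 287.4 K

T = 287.4 K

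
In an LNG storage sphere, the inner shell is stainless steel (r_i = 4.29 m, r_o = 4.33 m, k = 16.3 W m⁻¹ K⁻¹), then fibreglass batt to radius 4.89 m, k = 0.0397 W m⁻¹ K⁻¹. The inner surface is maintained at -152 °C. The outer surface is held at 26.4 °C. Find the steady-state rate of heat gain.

Q = 3360 W

Resistance network (inner→outer):
  R_stainless steel = (1/4.29 − 1/4.33)/(4πk) = 0.002153/(4π·16.3) = 1.051×10^-5 K/W
  R_fibreglass batt = (1/4.33 − 1/4.89)/(4πk) = 0.02645/(4π·0.0397) = 0.05301 K/W
ΣR = 1.051×10^-5 + 0.05301 = 0.05302 K/W
Q = ΔT/ΣR = (-152 °C − 26.4 °C)/0.05302 = -3360 W
(Negative Q ⇒ heat flows inward; heat gain = 3360 W.)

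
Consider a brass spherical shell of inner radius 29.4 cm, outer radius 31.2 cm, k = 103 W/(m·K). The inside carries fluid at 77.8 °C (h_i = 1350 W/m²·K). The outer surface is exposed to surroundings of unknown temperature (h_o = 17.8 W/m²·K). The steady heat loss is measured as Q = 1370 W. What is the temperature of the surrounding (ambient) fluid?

T_out = 13.7 °C

Sum the resistances:
  R_conv,in = 1/(4πr²h) = 1/(4π·0.294²·1350) = 6.820×10^-4 K/W
  R_brass = (1/0.294 − 1/0.312)/(4πk) = 0.1962/(4π·103) = 1.516×10^-4 K/W
  R_conv,out = 1/(4πr²h) = 1/(4π·0.312²·17.8) = 0.04593 K/W
ΣR = 0.04676 K/W
ΔT = Q·ΣR = 1370 × 0.04676 = 64.06 K
Heat flows outward, so T_out = T_in − ΔT = 77.8 − 64.06 = 13.7 °C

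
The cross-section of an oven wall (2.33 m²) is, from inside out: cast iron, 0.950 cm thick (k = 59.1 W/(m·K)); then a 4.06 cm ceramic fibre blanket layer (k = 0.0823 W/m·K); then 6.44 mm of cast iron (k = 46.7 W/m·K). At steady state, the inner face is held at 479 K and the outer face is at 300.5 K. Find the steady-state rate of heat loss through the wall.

Q = 843 W

Series thermal resistances, inner to outer:
  R_cast iron = L/(kA) = 0.00950/(59.1·2.33) = 6.899×10^-5 K/W
  R_ceramic fibre blanket = L/(kA) = 0.0406/(0.0823·2.33) = 0.2117 K/W
  R_cast iron = L/(kA) = 0.00644/(46.7·2.33) = 5.919×10^-5 K/W
ΣR = 6.899×10^-5 + 0.2117 + 5.919×10^-5 = 0.2118 K/W
Q = ΔT/ΣR = (479 K − 300.5 K)/0.2118 = 843 W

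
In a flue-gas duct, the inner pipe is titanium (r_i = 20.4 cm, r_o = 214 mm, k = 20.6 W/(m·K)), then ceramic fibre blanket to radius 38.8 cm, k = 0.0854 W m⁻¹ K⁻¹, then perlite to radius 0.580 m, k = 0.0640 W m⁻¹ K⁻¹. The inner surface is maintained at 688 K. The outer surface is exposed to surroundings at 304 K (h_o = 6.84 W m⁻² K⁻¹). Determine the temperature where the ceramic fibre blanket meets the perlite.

Series thermal resistances, inner to outer:
  R'_titanium = ln(0.214/0.204)/(2πk) = 0.04786/(2π·20.6) = 3.697×10^-4 m·K/W
  R'_ceramic fibre blanket = ln(0.388/0.214)/(2πk) = 0.5950/(2π·0.0854) = 1.109 m·K/W
  R'_perlite = ln(0.580/0.388)/(2πk) = 0.4020/(2π·0.0640) = 0.9997 m·K/W
  R'_conv,out = 1/(2πr h) = 1/(2π·0.580·6.84) = 0.04012 m·K/W
ΣR = 3.697×10^-4 + 1.109 + 0.9997 + 0.04012 = 2.149 m·K/W
Q' = ΔT/ΣR = (688 K − 304 K)/2.149 = 178.7 W/m
From the inner boundary to the ceramic fibre blanket/perlite interface, ΣR_partial = 1.109 m·K/W.
T_interface = T_in − Q'·ΣR_partial = 688 K − (178.7)(1.109) = 490 K

T = 490 K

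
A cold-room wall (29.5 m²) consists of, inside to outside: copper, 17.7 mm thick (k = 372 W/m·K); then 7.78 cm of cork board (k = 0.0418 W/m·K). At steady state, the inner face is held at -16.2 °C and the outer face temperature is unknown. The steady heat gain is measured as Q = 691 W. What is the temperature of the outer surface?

T_out = 27.4 °C

Series resistances:
  R_copper = L/(kA) = 0.0177/(372·29.5) = 1.613×10^-6 K/W
  R_cork board = L/(kA) = 0.0778/(0.0418·29.5) = 0.06309 K/W
ΣR = 0.06309 K/W
ΔT = Q·ΣR = 691 × 0.06309 = 43.60 K
Heat flows inward, so T_out = T_in + ΔT = -16.2 + 43.60 = 27.4 °C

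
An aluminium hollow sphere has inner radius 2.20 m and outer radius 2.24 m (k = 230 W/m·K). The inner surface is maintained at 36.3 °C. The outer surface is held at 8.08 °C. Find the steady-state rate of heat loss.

Q = 10000 kW

Q = 4πk·ΔT/(1/r₁ − 1/r₂) = 4π × 230 × 28.22 / (1/2.20 − 1/2.24) = 1.00×10^7 W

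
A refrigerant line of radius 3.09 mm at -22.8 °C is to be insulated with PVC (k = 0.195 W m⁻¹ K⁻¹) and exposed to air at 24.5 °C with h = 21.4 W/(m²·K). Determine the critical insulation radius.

For a cylinder, r_cr = k_ins/h = 0.195/21.4 = 0.00911 m = 0.911 cm

r_cr = 0.911 cm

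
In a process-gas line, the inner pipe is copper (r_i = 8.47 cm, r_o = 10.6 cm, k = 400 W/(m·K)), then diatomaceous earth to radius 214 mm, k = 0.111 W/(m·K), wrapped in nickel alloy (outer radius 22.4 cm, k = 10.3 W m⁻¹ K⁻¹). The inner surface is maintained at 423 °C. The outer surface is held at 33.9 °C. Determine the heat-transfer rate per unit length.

Resistance network (inner→outer):
  R'_copper = ln(0.106/0.0847)/(2πk) = 0.2243/(2π·400) = 8.926×10^-5 m·K/W
  R'_diatomaceous earth = ln(0.214/0.106)/(2πk) = 0.7025/(2π·0.111) = 1.007 m·K/W
  R'_nickel alloy = ln(0.224/0.214)/(2πk) = 0.04567/(2π·10.3) = 7.057×10^-4 m·K/W
ΣR = 8.926×10^-5 + 1.007 + 7.057×10^-4 = 1.008 m·K/W
Q' = ΔT/ΣR = (423 °C − 33.9 °C)/1.008 = 386 W/m

Q' = 386 W/m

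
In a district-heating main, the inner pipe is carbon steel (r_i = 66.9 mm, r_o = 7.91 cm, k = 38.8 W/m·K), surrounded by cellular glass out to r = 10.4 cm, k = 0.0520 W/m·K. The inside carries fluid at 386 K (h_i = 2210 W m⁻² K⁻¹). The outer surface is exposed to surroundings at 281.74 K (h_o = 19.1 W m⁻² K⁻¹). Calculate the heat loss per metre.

Q' = 113 W/m

Series thermal resistances, inner to outer:
  R'_conv,in = 1/(2πr h) = 1/(2π·0.0669·2210) = 0.001076 m·K/W
  R'_carbon steel = ln(0.0791/0.0669)/(2πk) = 0.1675/(2π·38.8) = 6.871×10^-4 m·K/W
  R'_cellular glass = ln(0.104/0.0791)/(2πk) = 0.2737/(2π·0.0520) = 0.8376 m·K/W
  R'_conv,out = 1/(2πr h) = 1/(2π·0.104·19.1) = 0.08012 m·K/W
ΣR = 0.001076 + 6.871×10^-4 + 0.8376 + 0.08012 = 0.9195 m·K/W
Q' = ΔT/ΣR = (386 K − 281.74 K)/0.9195 = 113 W/m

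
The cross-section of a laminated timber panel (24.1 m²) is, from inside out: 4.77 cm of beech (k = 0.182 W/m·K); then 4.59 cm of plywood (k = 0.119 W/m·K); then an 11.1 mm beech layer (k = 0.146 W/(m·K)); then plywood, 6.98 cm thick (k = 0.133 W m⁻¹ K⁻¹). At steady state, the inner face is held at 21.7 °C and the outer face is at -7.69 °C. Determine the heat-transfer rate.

Q = 567 W

Treat each layer as a resistance in series:
  R_beech = L/(kA) = 0.0477/(0.182·24.1) = 0.01088 K/W
  R_plywood = L/(kA) = 0.0459/(0.119·24.1) = 0.01600 K/W
  R_beech = L/(kA) = 0.0111/(0.146·24.1) = 0.003155 K/W
  R_plywood = L/(kA) = 0.0698/(0.133·24.1) = 0.02178 K/W
ΣR = 0.01088 + 0.01600 + 0.003155 + 0.02178 = 0.05181 K/W
Q = ΔT/ΣR = (21.7 °C − -7.69 °C)/0.05181 = 567 W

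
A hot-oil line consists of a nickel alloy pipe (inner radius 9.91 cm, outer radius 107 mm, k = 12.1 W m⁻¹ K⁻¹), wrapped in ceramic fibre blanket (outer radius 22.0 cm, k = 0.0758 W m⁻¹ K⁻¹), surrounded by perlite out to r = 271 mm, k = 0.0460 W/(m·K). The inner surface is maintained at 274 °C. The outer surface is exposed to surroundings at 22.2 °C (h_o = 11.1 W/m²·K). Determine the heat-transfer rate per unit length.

Q' = 110 W/m

Series thermal resistances, inner to outer:
  R'_nickel alloy = ln(0.107/0.0991)/(2πk) = 0.07670/(2π·12.1) = 0.001009 m·K/W
  R'_ceramic fibre blanket = ln(0.220/0.107)/(2πk) = 0.7208/(2π·0.0758) = 1.513 m·K/W
  R'_perlite = ln(0.271/0.220)/(2πk) = 0.2085/(2π·0.0460) = 0.7214 m·K/W
  R'_conv,out = 1/(2πr h) = 1/(2π·0.271·11.1) = 0.05291 m·K/W
ΣR = 0.001009 + 1.513 + 0.7214 + 0.05291 = 2.288 m·K/W
Q' = ΔT/ΣR = (274 °C − 22.2 °C)/2.288 = 110 W/m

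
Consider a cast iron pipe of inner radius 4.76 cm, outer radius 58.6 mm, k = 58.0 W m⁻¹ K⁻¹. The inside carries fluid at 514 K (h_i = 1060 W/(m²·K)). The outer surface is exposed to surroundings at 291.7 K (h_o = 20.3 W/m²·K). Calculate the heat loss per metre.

Treat each layer as a resistance in series:
  R'_conv,in = 1/(2πr h) = 1/(2π·0.0476·1060) = 0.003154 m·K/W
  R'_cast iron = ln(0.0586/0.0476)/(2πk) = 0.2079/(2π·58.0) = 5.705×10^-4 m·K/W
  R'_conv,out = 1/(2πr h) = 1/(2π·0.0586·20.3) = 0.1338 m·K/W
ΣR = 0.003154 + 5.705×10^-4 + 0.1338 = 0.1375 m·K/W
Q' = ΔT/ΣR = (514 K − 291.7 K)/0.1375 = 1620 W/m

Q' = 1620 W/m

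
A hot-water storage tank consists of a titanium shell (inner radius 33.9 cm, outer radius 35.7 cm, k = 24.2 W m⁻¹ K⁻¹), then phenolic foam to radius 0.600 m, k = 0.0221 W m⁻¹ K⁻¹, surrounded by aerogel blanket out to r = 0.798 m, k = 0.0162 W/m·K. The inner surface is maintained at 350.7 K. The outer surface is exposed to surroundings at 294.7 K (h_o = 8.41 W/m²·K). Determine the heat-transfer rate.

Q = 9.13 W

Treat each layer as a resistance in series:
  R_titanium = (1/0.339 − 1/0.357)/(4πk) = 0.1487/(4π·24.2) = 4.891×10^-4 K/W
  R_phenolic foam = (1/0.357 − 1/0.600)/(4πk) = 1.134/(4π·0.0221) = 4.085 K/W
  R_aerogel blanket = (1/0.600 − 1/0.798)/(4πk) = 0.4135/(4π·0.0162) = 2.031 K/W
  R_conv,out = 1/(4πr²h) = 1/(4π·0.798²·8.41) = 0.01486 K/W
ΣR = 4.891×10^-4 + 4.085 + 2.031 + 0.01486 = 6.131 K/W
Q = ΔT/ΣR = (350.7 K − 294.7 K)/6.131 = 9.13 W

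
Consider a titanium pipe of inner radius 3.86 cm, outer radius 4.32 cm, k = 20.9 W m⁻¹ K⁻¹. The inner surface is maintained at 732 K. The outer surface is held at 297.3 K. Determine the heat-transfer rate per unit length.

Q' = 2πk·ΔT/ln(r₂/r₁) = 2π × 20.9 × 434.7 / ln(0.0432/0.0386) = 5.07×10^5 W/m

Q' = 507 kW/m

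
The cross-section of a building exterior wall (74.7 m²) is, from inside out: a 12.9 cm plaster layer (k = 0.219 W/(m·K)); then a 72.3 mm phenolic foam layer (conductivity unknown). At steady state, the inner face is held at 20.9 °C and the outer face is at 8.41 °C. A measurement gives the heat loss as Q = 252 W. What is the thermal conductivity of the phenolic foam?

k = 0.0232 W/m·K

ΣR = ΔT/Q = |20.9 − 8.41|/252 = 0.04956 K/W
Known resistances:
  R_plaster = L/(kA) = 0.129/(0.219·74.7) = 0.007885 K/W
R_phenolic foam = ΣR − ΣR_known = 0.04956 − 0.007885 = 0.04168 K/W
L/(kA) = 0.04168 ⇒ k = 0.0723/(0.04168·74.7) = 0.0232 W/m·K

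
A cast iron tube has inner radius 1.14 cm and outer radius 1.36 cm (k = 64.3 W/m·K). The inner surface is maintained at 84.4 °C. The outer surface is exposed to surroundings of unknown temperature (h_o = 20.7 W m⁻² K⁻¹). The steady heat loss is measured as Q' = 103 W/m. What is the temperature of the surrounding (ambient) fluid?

Sum the resistances:
  R'_cast iron = ln(0.0136/0.0114)/(2πk) = 0.1765/(2π·64.3) = 4.368×10^-4 m·K/W
  R'_conv,out = 1/(2πr h) = 1/(2π·0.0136·20.7) = 0.5653 m·K/W
ΣR = 0.5658 m·K/W
ΔT = Q'·ΣR = 103 × 0.5658 = 58.28 K
Heat flows outward, so T_out = T_in − ΔT = 84.4 − 58.28 = 26.1 °C

T_out = 26.1 °C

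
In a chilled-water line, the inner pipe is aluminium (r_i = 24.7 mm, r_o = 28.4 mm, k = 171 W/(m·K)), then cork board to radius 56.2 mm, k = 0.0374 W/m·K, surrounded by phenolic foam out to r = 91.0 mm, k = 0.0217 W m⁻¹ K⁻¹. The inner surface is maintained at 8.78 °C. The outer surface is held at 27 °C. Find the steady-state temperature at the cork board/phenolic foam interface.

T = 17.0 °C

Treat each layer as a resistance in series:
  R'_aluminium = ln(0.0284/0.0247)/(2πk) = 0.1396/(2π·171) = 1.299×10^-4 m·K/W
  R'_cork board = ln(0.0562/0.0284)/(2πk) = 0.6825/(2π·0.0374) = 2.904 m·K/W
  R'_phenolic foam = ln(0.0910/0.0562)/(2πk) = 0.4819/(2π·0.0217) = 3.535 m·K/W
ΣR = 1.299×10^-4 + 2.904 + 3.535 = 6.439 m·K/W
Q' = ΔT/ΣR = (8.78 °C − 27 °C)/6.439 = -2.830 W/m
From the inner boundary to the cork board/phenolic foam interface, ΣR_partial = 2.904 m·K/W.
T_interface = T_in − Q'·ΣR_partial = 8.78 °C − (-2.830)(2.904) = 17.0 °C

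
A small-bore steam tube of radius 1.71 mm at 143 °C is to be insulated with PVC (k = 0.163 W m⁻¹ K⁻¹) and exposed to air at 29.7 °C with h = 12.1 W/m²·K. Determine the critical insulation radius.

r_cr = 1.35 cm

For a cylinder, r_cr = k_ins/h = 0.163/12.1 = 0.0135 m = 1.35 cm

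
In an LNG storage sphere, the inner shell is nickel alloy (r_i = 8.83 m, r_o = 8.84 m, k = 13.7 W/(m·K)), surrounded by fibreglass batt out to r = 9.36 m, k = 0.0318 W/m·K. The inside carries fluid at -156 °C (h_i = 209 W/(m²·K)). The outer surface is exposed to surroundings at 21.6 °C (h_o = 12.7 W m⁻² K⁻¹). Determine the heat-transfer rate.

Q = 11.2 kW

Series thermal resistances, inner to outer:
  R_conv,in = 1/(4πr²h) = 1/(4π·8.83²·209) = 4.883×10^-6 K/W
  R_nickel alloy = (1/8.83 − 1/8.84)/(4πk) = 1.281×10^-4/(4π·13.7) = 7.441×10^-7 K/W
  R_fibreglass batt = (1/8.84 − 1/9.36)/(4πk) = 0.006285/(4π·0.0318) = 0.01573 K/W
  R_conv,out = 1/(4πr²h) = 1/(4π·9.36²·12.7) = 7.152×10^-5 K/W
ΣR = 4.883×10^-6 + 7.441×10^-7 + 0.01573 + 7.152×10^-5 = 0.01581 K/W
Q = ΔT/ΣR = (-156 °C − 21.6 °C)/0.01581 = -11200 W
(Negative Q ⇒ heat flows inward; heat gain = 11200 W.)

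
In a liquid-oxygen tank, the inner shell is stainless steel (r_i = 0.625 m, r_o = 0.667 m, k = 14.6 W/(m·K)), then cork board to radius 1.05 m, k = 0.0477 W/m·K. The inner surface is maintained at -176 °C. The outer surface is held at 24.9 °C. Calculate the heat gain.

Treat each layer as a resistance in series:
  R_stainless steel = (1/0.625 − 1/0.667)/(4πk) = 0.1007/(4π·14.6) = 5.491×10^-4 K/W
  R_cork board = (1/0.667 − 1/1.05)/(4πk) = 0.5469/(4π·0.0477) = 0.9123 K/W
ΣR = 5.491×10^-4 + 0.9123 = 0.9128 K/W
Q = ΔT/ΣR = (-176 °C − 24.9 °C)/0.9128 = -220 W
(Negative Q ⇒ heat flows inward; heat gain = 220 W.)

Q = 220 W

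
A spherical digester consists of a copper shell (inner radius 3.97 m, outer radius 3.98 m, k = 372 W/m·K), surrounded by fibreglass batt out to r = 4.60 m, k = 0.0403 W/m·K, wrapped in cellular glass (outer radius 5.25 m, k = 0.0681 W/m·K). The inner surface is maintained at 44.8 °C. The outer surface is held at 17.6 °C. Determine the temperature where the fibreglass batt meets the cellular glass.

T = 26.3 °C

Treat each layer as a resistance in series:
  R_copper = (1/3.97 − 1/3.98)/(4πk) = 6.329×10^-4/(4π·372) = 1.354×10^-7 K/W
  R_fibreglass batt = (1/3.98 − 1/4.60)/(4πk) = 0.03386/(4π·0.0403) = 0.06687 K/W
  R_cellular glass = (1/4.60 − 1/5.25)/(4πk) = 0.02692/(4π·0.0681) = 0.03145 K/W
ΣR = 1.354×10^-7 + 0.06687 + 0.03145 = 0.09832 K/W
Q = ΔT/ΣR = (44.8 °C − 17.6 °C)/0.09832 = 276.6 W
From the inner boundary to the fibreglass batt/cellular glass interface, ΣR_partial = 0.06687 K/W.
T_interface = T_in − Q·ΣR_partial = 44.8 °C − (276.6)(0.06687) = 26.3 °C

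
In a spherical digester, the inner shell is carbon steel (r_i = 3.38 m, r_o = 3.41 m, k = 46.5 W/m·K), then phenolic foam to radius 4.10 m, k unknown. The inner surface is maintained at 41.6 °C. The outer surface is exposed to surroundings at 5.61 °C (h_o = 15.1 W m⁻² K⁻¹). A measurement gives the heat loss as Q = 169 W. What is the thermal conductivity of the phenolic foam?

k = 0.0185 W/m·K

ΣR = ΔT/Q = |41.6 − 5.61|/169 = 0.2130 K/W
Known resistances:
  R_carbon steel = (1/3.38 − 1/3.41)/(4πk) = 0.002603/(4π·46.5) = 4.454×10^-6 K/W
  R_conv,out = 1/(4πr²h) = 1/(4π·4.10²·15.1) = 3.135×10^-4 K/W
R_phenolic foam = ΣR − ΣR_known = 0.2130 − 3.180×10^-4 = 0.2127 K/W
(1/r₁−1/r₂)/(4πk) = 0.2127 ⇒ k = 0.04935/(4π·0.2127) = 0.0185 W/m·K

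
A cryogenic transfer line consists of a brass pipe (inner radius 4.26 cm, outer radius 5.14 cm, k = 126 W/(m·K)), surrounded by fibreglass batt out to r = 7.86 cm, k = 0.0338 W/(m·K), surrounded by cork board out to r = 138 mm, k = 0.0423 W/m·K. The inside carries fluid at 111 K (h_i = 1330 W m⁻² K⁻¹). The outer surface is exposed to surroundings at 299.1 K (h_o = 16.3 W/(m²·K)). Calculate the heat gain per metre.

Q' = 44.9 W/m

Series thermal resistances, inner to outer:
  R'_conv,in = 1/(2πr h) = 1/(2π·0.0426·1330) = 0.002809 m·K/W
  R'_brass = ln(0.0514/0.0426)/(2πk) = 0.1878/(2π·126) = 2.372×10^-4 m·K/W
  R'_fibreglass batt = ln(0.0786/0.0514)/(2πk) = 0.4247/(2π·0.0338) = 2.000 m·K/W
  R'_cork board = ln(0.138/0.0786)/(2πk) = 0.5629/(2π·0.0423) = 2.118 m·K/W
  R'_conv,out = 1/(2πr h) = 1/(2π·0.138·16.3) = 0.07075 m·K/W
ΣR = 0.002809 + 2.372×10^-4 + 2.000 + 2.118 + 0.07075 = 4.192 m·K/W
Q' = ΔT/ΣR = (111 K − 299.1 K)/4.192 = -44.9 W/m
(Negative Q' ⇒ heat flows inward; heat gain = 44.9 W/m.)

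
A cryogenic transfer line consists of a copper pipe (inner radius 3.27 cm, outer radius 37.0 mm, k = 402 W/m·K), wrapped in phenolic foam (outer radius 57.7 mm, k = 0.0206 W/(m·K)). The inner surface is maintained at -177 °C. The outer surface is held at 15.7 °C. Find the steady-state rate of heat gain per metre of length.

Treat each layer as a resistance in series:
  R'_copper = ln(0.0370/0.0327)/(2πk) = 0.1235/(2π·402) = 4.891×10^-5 m·K/W
  R'_phenolic foam = ln(0.0577/0.0370)/(2πk) = 0.4443/(2π·0.0206) = 3.433 m·K/W
ΣR = 4.891×10^-5 + 3.433 = 3.433 m·K/W
Q' = ΔT/ΣR = (-177 °C − 15.7 °C)/3.433 = -56.1 W/m
(Negative Q' ⇒ heat flows inward; heat gain = 56.1 W/m.)

Q' = 56.1 W/m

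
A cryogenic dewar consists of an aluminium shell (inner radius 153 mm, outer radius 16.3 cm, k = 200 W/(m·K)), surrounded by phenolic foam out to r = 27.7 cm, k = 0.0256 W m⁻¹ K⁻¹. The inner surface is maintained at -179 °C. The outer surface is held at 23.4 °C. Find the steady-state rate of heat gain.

Series thermal resistances, inner to outer:
  R_aluminium = (1/0.153 − 1/0.163)/(4πk) = 0.4010/(4π·200) = 1.595×10^-4 K/W
  R_phenolic foam = (1/0.163 − 1/0.277)/(4πk) = 2.525/(4π·0.0256) = 7.849 K/W
ΣR = 1.595×10^-4 + 7.849 = 7.849 K/W
Q = ΔT/ΣR = (-179 °C − 23.4 °C)/7.849 = -25.8 W
(Negative Q ⇒ heat flows inward; heat gain = 25.8 W.)

Q = 25.8 W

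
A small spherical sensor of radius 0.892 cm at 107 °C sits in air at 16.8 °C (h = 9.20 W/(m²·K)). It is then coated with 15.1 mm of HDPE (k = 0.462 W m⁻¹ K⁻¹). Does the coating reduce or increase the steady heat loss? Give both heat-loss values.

increases: 0.830 → 3.32 W

Critical radius for a sphere: r_cr = 2k/h = 0.100 m = 10.0 cm.
Outer radius after coating: r₂ = 0.00892 + 0.0151 = 0.02402 m.
Since r₁ < r_cr and r₂ ≤ r_cr, the coating moves toward the maximum at r_cr — heat loss rises.
Bare: R = 1/(4πr₁²h) = 108.7 K/W; Q = 90.2/108.7 = 0.830 W.
Coated: R = R_cond + R_conv = 27.13 K/W; Q = 90.2/27.13 = 3.32 W.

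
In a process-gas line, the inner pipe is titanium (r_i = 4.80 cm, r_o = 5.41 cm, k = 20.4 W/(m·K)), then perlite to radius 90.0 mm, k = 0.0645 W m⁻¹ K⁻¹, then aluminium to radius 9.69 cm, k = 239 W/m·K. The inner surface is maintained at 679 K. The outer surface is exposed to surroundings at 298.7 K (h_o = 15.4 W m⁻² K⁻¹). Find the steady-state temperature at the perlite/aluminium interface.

Treat each layer as a resistance in series:
  R'_titanium = ln(0.0541/0.0480)/(2πk) = 0.1196/(2π·20.4) = 9.333×10^-4 m·K/W
  R'_perlite = ln(0.0900/0.0541)/(2πk) = 0.5090/(2π·0.0645) = 1.256 m·K/W
  R'_aluminium = ln(0.0969/0.0900)/(2πk) = 0.07387/(2π·239) = 4.919×10^-5 m·K/W
  R'_conv,out = 1/(2πr h) = 1/(2π·0.0969·15.4) = 0.1067 m·K/W
ΣR = 9.333×10^-4 + 1.256 + 4.919×10^-5 + 0.1067 = 1.364 m·K/W
Q' = ΔT/ΣR = (679 K − 298.7 K)/1.364 = 278.8 W/m
From the inner boundary to the perlite/aluminium interface, ΣR_partial = 1.257 m·K/W.
T_interface = T_in − Q'·ΣR_partial = 679 K − (278.8)(1.257) = 328.5 K

T = 328.5 K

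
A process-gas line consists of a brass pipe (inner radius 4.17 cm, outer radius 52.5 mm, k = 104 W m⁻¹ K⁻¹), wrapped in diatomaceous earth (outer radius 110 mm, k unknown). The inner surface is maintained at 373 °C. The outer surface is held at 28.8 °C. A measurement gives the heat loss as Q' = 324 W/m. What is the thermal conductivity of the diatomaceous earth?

ΣR = ΔT/Q' = |373 − 28.8|/324 = 1.062 m·K/W
Known resistances:
  R'_brass = ln(0.0525/0.0417)/(2πk) = 0.2303/(2π·104) = 3.525×10^-4 m·K/W
R_diatomaceous earth = ΣR − ΣR_known = 1.062 − 3.525×10^-4 = 1.062 m·K/W
ln(r₂/r₁)/(2πk) = 1.062 ⇒ k = 0.7397/(2π·1.062) = 0.111 W/m·K

k = 0.111 W/m·K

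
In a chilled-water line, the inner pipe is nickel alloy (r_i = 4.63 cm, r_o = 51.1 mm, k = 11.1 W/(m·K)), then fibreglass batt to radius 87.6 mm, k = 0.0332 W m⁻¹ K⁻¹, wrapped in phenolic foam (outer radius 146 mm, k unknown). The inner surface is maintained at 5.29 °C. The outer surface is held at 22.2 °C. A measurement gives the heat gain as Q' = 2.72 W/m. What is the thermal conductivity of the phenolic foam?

ΣR = ΔT/Q' = |5.29 − 22.2|/2.72 = 6.217 m·K/W
Known resistances:
  R'_nickel alloy = ln(0.0511/0.0463)/(2πk) = 0.09864/(2π·11.1) = 0.001414 m·K/W
  R'_fibreglass batt = ln(0.0876/0.0511)/(2πk) = 0.5390/(2π·0.0332) = 2.584 m·K/W
R_phenolic foam = ΣR − ΣR_known = 6.217 − 2.585 = 3.632 m·K/W
ln(r₂/r₁)/(2πk) = 3.632 ⇒ k = 0.5108/(2π·3.632) = 0.0224 W/m·K

k = 0.0224 W/m·K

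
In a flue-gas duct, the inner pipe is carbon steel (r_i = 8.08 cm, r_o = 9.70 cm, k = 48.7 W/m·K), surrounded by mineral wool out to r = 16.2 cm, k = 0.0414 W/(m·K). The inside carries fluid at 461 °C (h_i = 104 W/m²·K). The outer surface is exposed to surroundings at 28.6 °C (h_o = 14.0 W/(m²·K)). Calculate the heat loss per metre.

Series thermal resistances, inner to outer:
  R'_conv,in = 1/(2πr h) = 1/(2π·0.0808·104) = 0.01894 m·K/W
  R'_carbon steel = ln(0.0970/0.0808)/(2πk) = 0.1827/(2π·48.7) = 5.972×10^-4 m·K/W
  R'_mineral wool = ln(0.162/0.0970)/(2πk) = 0.5129/(2π·0.0414) = 1.972 m·K/W
  R'_conv,out = 1/(2πr h) = 1/(2π·0.162·14.0) = 0.07017 m·K/W
ΣR = 0.01894 + 5.972×10^-4 + 1.972 + 0.07017 = 2.062 m·K/W
Q' = ΔT/ΣR = (461 °C − 28.6 °C)/2.062 = 210 W/m

Q' = 210 W/m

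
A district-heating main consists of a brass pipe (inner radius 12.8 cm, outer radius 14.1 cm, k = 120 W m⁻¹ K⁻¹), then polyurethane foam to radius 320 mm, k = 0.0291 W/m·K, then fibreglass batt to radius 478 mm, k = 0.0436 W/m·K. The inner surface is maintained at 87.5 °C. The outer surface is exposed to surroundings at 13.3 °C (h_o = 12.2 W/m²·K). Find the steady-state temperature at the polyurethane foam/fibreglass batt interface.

Series thermal resistances, inner to outer:
  R'_brass = ln(0.141/0.128)/(2πk) = 0.09673/(2π·120) = 1.283×10^-4 m·K/W
  R'_polyurethane foam = ln(0.320/0.141)/(2πk) = 0.8196/(2π·0.0291) = 4.482 m·K/W
  R'_fibreglass batt = ln(0.478/0.320)/(2πk) = 0.4013/(2π·0.0436) = 1.465 m·K/W
  R'_conv,out = 1/(2πr h) = 1/(2π·0.478·12.2) = 0.02729 m·K/W
ΣR = 1.283×10^-4 + 4.482 + 1.465 + 0.02729 = 5.974 m·K/W
Q' = ΔT/ΣR = (87.5 °C − 13.3 °C)/5.974 = 12.42 W/m
From the inner boundary to the polyurethane foam/fibreglass batt interface, ΣR_partial = 4.482 m·K/W.
T_interface = T_in − Q'·ΣR_partial = 87.5 °C − (12.42)(4.482) = 31.8 °C

T = 31.8 °C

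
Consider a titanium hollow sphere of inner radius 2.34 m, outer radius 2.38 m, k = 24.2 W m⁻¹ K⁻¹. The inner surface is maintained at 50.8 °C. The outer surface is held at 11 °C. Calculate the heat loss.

Q = 4πk·ΔT/(1/r₁ − 1/r₂) = 4π × 24.2 × 39.8 / (1/2.34 − 1/2.38) = 1.69×10^6 W

Q = 1690 kW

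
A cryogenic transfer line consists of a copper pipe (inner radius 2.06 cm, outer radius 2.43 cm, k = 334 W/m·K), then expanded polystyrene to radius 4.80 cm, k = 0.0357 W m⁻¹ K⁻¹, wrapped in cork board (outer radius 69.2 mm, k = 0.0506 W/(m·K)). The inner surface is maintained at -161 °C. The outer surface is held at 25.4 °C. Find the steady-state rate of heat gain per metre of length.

Series thermal resistances, inner to outer:
  R'_copper = ln(0.0243/0.0206)/(2πk) = 0.1652/(2π·334) = 7.871×10^-5 m·K/W
  R'_expanded polystyrene = ln(0.0480/0.0243)/(2πk) = 0.6807/(2π·0.0357) = 3.035 m·K/W
  R'_cork board = ln(0.0692/0.0480)/(2πk) = 0.3658/(2π·0.0506) = 1.151 m·K/W
ΣR = 7.871×10^-5 + 3.035 + 1.151 = 4.186 m·K/W
Q' = ΔT/ΣR = (-161 °C − 25.4 °C)/4.186 = -44.5 W/m
(Negative Q' ⇒ heat flows inward; heat gain = 44.5 W/m.)

Q' = 44.5 W/m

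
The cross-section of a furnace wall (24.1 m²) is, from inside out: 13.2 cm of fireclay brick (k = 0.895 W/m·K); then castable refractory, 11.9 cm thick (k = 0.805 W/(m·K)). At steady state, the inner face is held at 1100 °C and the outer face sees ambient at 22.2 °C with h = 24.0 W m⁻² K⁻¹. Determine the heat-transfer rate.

Q = 77.1 kW

Treat each layer as a resistance in series:
  R_fireclay brick = L/(kA) = 0.132/(0.895·24.1) = 0.006120 K/W
  R_castable refractory = L/(kA) = 0.119/(0.805·24.1) = 0.006134 K/W
  R_conv,out = 1/(hA) = 1/(24.0·24.1) = 0.001729 K/W
ΣR = 0.006120 + 0.006134 + 0.001729 = 0.01398 K/W
Q = ΔT/ΣR = (1100 °C − 22.2 °C)/0.01398 = 77100 W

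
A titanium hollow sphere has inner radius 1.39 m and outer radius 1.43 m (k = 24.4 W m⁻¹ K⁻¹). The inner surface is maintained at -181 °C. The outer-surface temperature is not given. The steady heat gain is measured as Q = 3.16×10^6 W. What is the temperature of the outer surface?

T_out = 26.4 °C

Series resistances:
  R_titanium = (1/1.39 − 1/1.43)/(4πk) = 0.02012/(4π·24.4) = 6.563×10^-5 K/W
ΣR = 6.563×10^-5 K/W
ΔT = Q·ΣR = 3.16×10^6 × 6.563×10^-5 = 207.4 K
Heat flows inward, so T_out = T_in + ΔT = -181 + 207.4 = 26.4 °C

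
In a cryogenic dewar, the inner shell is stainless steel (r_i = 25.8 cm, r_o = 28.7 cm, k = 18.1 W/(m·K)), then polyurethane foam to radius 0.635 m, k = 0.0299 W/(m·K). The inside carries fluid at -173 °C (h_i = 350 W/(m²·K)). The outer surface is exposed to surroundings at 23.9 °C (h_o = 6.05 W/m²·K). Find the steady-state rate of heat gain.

Q = 38.5 W

Resistance network (inner→outer):
  R_conv,in = 1/(4πr²h) = 1/(4π·0.258²·350) = 0.003416 K/W
  R_stainless steel = (1/0.258 − 1/0.287)/(4πk) = 0.3916/(4π·18.1) = 0.001722 K/W
  R_polyurethane foam = (1/0.287 − 1/0.635)/(4πk) = 1.910/(4π·0.0299) = 5.082 K/W
  R_conv,out = 1/(4πr²h) = 1/(4π·0.635²·6.05) = 0.03262 K/W
ΣR = 0.003416 + 0.001722 + 5.082 + 0.03262 = 5.120 K/W
Q = ΔT/ΣR = (-173 °C − 23.9 °C)/5.120 = -38.5 W
(Negative Q ⇒ heat flows inward; heat gain = 38.5 W.)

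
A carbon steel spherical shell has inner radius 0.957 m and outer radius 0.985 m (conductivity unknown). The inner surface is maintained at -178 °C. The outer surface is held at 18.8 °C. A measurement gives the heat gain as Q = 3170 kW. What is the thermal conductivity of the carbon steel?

k = 38.1 W/m·K

ΣR = ΔT/Q = |-178 − 18.8|/3.17×10^6 = 6.208×10^-5 K/W
(1/r₁−1/r₂)/(4πk) = 6.208×10^-5 ⇒ k = 0.02970/(4π·6.208×10^-5) = 38.1 W/m·K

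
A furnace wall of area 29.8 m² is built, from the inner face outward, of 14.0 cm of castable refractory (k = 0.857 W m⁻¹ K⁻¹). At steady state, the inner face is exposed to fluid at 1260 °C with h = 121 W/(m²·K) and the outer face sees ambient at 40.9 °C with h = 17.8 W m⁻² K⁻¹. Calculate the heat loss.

Q = 1.59×10^5 W

Series thermal resistances, inner to outer:
  R_conv,in = 1/(hA) = 1/(121·29.8) = 2.773×10^-4 K/W
  R_castable refractory = L/(kA) = 0.140/(0.857·29.8) = 0.005482 K/W
  R_conv,out = 1/(hA) = 1/(17.8·29.8) = 0.001885 K/W
ΣR = 2.773×10^-4 + 0.005482 + 0.001885 = 0.007644 K/W
Q = ΔT/ΣR = (1260 °C − 40.9 °C)/0.007644 = 1.59×10^5 W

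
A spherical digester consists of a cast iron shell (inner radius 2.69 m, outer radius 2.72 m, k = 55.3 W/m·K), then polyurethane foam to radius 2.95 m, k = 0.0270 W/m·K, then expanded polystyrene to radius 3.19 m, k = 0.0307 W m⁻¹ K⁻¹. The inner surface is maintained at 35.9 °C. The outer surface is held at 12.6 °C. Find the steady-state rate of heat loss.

Q = 155 W

Resistance network (inner→outer):
  R_cast iron = (1/2.69 − 1/2.72)/(4πk) = 0.004100/(4π·55.3) = 5.900×10^-6 K/W
  R_polyurethane foam = (1/2.72 − 1/2.95)/(4πk) = 0.02866/(4π·0.0270) = 0.08448 K/W
  R_expanded polystyrene = (1/2.95 − 1/3.19)/(4πk) = 0.02550/(4π·0.0307) = 0.06611 K/W
ΣR = 5.900×10^-6 + 0.08448 + 0.06611 = 0.1506 K/W
Q = ΔT/ΣR = (35.9 °C − 12.6 °C)/0.1506 = 155 W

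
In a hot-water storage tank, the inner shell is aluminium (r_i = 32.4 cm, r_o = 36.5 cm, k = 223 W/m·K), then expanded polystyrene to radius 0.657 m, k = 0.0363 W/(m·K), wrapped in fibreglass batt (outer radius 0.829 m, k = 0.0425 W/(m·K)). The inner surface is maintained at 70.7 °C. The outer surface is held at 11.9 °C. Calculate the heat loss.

Q = 18.0 W

Treat each layer as a resistance in series:
  R_aluminium = (1/0.324 − 1/0.365)/(4πk) = 0.3467/(4π·223) = 1.237×10^-4 K/W
  R_expanded polystyrene = (1/0.365 − 1/0.657)/(4πk) = 1.218/(4π·0.0363) = 2.669 K/W
  R_fibreglass batt = (1/0.657 − 1/0.829)/(4πk) = 0.3158/(4π·0.0425) = 0.5913 K/W
ΣR = 1.237×10^-4 + 2.669 + 0.5913 = 3.260 K/W
Q = ΔT/ΣR = (70.7 °C − 11.9 °C)/3.260 = 18.0 W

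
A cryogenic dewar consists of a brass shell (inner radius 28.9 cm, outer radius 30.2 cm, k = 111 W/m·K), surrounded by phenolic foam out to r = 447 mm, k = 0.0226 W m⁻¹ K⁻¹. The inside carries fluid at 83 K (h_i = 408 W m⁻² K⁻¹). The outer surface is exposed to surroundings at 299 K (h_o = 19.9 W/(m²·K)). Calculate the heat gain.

Series thermal resistances, inner to outer:
  R_conv,in = 1/(4πr²h) = 1/(4π·0.289²·408) = 0.002335 K/W
  R_brass = (1/0.289 − 1/0.302)/(4πk) = 0.1489/(4π·111) = 1.068×10^-4 K/W
  R_phenolic foam = (1/0.302 − 1/0.447)/(4πk) = 1.074/(4π·0.0226) = 3.782 K/W
  R_conv,out = 1/(4πr²h) = 1/(4π·0.447²·19.9) = 0.02001 K/W
ΣR = 0.002335 + 1.068×10^-4 + 3.782 + 0.02001 = 3.804 K/W
Q = ΔT/ΣR = (83 K − 299 K)/3.804 = -56.8 W
(Negative Q ⇒ heat flows inward; heat gain = 56.8 W.)

Q = 56.8 W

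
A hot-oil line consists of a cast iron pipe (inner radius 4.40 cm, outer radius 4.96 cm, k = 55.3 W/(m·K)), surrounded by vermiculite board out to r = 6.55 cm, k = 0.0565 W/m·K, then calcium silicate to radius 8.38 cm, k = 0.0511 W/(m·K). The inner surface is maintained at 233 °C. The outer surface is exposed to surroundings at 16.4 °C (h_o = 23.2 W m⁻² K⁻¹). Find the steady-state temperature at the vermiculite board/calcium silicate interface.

T = 129 °C

Series thermal resistances, inner to outer:
  R'_cast iron = ln(0.0496/0.0440)/(2πk) = 0.1198/(2π·55.3) = 3.448×10^-4 m·K/W
  R'_vermiculite board = ln(0.0655/0.0496)/(2πk) = 0.2781/(2π·0.0565) = 0.7833 m·K/W
  R'_calcium silicate = ln(0.0838/0.0655)/(2πk) = 0.2464/(2π·0.0511) = 0.7674 m·K/W
  R'_conv,out = 1/(2πr h) = 1/(2π·0.0838·23.2) = 0.08186 m·K/W
ΣR = 3.448×10^-4 + 0.7833 + 0.7674 + 0.08186 = 1.633 m·K/W
Q' = ΔT/ΣR = (233 °C − 16.4 °C)/1.633 = 132.6 W/m
From the inner boundary to the vermiculite board/calcium silicate interface, ΣR_partial = 0.7836 m·K/W.
T_interface = T_in − Q'·ΣR_partial = 233 °C − (132.6)(0.7836) = 129 °C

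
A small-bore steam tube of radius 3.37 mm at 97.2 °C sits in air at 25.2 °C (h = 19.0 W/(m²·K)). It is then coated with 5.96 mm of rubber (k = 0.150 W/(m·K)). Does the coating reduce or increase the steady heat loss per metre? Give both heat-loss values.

increases: 29.0 → 36.4 W/m

Critical radius for a cylinder: r_cr = k/h = 0.00789 m = 0.789 cm.
Outer radius after coating: r₂ = 0.00337 + 0.00596 = 0.00933 m.
r₁ < r_cr < r₂: heat loss rises to a maximum at r_cr then falls. Whether the coating helps depends on whether Q(r₂) has dropped back below Q(r₁).
Bare: R = 1/(2πr₁h) = 2.486 m·K/W; Q = 72/2.486 = 29.0 W/m.
Coated: R = R_cond + R_conv = 1.978 m·K/W; Q = 72/1.978 = 36.4 W/m.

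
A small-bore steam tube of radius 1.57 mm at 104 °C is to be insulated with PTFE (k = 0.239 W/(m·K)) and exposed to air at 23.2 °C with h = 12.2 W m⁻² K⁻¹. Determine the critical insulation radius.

For a cylinder, r_cr = k_ins/h = 0.239/12.2 = 0.0196 m = 1.96 cm

r_cr = 1.96 cm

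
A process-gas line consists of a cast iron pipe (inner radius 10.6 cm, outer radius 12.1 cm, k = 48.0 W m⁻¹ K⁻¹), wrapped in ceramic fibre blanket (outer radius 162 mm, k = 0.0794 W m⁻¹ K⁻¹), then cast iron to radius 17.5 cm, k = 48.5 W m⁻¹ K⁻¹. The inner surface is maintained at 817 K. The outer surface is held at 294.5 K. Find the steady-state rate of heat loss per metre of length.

Resistance network (inner→outer):
  R'_cast iron = ln(0.121/0.106)/(2πk) = 0.1324/(2π·48.0) = 4.388×10^-4 m·K/W
  R'_ceramic fibre blanket = ln(0.162/0.121)/(2πk) = 0.2918/(2π·0.0794) = 0.5849 m·K/W
  R'_cast iron = ln(0.175/0.162)/(2πk) = 0.07719/(2π·48.5) = 2.533×10^-4 m·K/W
ΣR = 4.388×10^-4 + 0.5849 + 2.533×10^-4 = 0.5856 m·K/W
Q' = ΔT/ΣR = (817 K − 294.5 K)/0.5856 = 892 W/m

Q' = 892 W/m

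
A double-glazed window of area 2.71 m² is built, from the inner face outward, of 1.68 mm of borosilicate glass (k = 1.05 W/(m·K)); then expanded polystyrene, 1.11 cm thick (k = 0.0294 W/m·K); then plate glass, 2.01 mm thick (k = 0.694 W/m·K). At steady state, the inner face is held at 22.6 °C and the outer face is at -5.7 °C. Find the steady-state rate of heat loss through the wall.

Q = 201 W

Resistance network (inner→outer):
  R_borosilicate glass = L/(kA) = 0.00168/(1.05·2.71) = 5.904×10^-4 K/W
  R_expanded polystyrene = L/(kA) = 0.0111/(0.0294·2.71) = 0.1393 K/W
  R_plate glass = L/(kA) = 0.00201/(0.694·2.71) = 0.001069 K/W
ΣR = 5.904×10^-4 + 0.1393 + 0.001069 = 0.1410 K/W
Q = ΔT/ΣR = (22.6 °C − -5.7 °C)/0.1410 = 201 W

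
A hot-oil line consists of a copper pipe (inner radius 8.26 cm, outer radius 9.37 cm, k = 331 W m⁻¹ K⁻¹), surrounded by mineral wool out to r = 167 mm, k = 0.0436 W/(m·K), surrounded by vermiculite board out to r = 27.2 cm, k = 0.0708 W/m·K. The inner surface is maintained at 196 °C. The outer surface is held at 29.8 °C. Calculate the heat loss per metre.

Q' = 51.8 W/m

Resistance network (inner→outer):
  R'_copper = ln(0.0937/0.0826)/(2πk) = 0.1261/(2π·331) = 6.063×10^-5 m·K/W
  R'_mineral wool = ln(0.167/0.0937)/(2πk) = 0.5779/(2π·0.0436) = 2.110 m·K/W
  R'_vermiculite board = ln(0.272/0.167)/(2πk) = 0.4878/(2π·0.0708) = 1.097 m·K/W
ΣR = 6.063×10^-5 + 2.110 + 1.097 = 3.207 m·K/W
Q' = ΔT/ΣR = (196 °C − 29.8 °C)/3.207 = 51.8 W/m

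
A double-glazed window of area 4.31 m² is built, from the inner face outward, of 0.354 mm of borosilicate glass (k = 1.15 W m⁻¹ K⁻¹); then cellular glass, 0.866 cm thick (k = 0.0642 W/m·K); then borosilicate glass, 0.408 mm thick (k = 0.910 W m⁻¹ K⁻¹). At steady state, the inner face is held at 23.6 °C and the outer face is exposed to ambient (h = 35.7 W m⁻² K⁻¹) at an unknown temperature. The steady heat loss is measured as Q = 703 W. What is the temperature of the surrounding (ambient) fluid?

Series resistances:
  R_borosilicate glass = L/(kA) = 3.54×10^-4/(1.15·4.31) = 7.142×10^-5 K/W
  R_cellular glass = L/(kA) = 0.00866/(0.0642·4.31) = 0.03130 K/W
  R_borosilicate glass = L/(kA) = 4.08×10^-4/(0.910·4.31) = 1.040×10^-4 K/W
  R_conv,out = 1/(hA) = 1/(35.7·4.31) = 0.006499 K/W
ΣR = 0.03797 K/W
ΔT = Q·ΣR = 703 × 0.03797 = 26.69 K
Heat flows outward, so T_out = T_in − ΔT = 23.6 − 26.69 = -3.09 °C

T_out = -3.09 °C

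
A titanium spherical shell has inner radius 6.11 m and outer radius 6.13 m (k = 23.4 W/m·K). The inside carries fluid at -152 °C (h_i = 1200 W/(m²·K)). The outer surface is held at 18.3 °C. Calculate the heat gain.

Resistance network (inner→outer):
  R_conv,in = 1/(4πr²h) = 1/(4π·6.11²·1200) = 1.776×10^-6 K/W
  R_titanium = (1/6.11 − 1/6.13)/(4πk) = 5.340×10^-4/(4π·23.4) = 1.816×10^-6 K/W
ΣR = 1.776×10^-6 + 1.816×10^-6 = 3.592×10^-6 K/W
Q = ΔT/ΣR = (-152 °C − 18.3 °C)/3.592×10^-6 = -4.74×10^7 W
(Negative Q ⇒ heat flows inward; heat gain = 4.74×10^7 W.)

Q = 47400 kW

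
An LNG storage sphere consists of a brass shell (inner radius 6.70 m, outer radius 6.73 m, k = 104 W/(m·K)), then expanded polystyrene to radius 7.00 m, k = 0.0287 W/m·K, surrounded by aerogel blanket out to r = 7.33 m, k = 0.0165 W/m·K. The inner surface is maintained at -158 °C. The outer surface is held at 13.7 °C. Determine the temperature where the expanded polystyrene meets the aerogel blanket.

Treat each layer as a resistance in series:
  R_brass = (1/6.70 − 1/6.73)/(4πk) = 6.653×10^-4/(4π·104) = 5.091×10^-7 K/W
  R_expanded polystyrene = (1/6.73 − 1/7.00)/(4πk) = 0.005731/(4π·0.0287) = 0.01589 K/W
  R_aerogel blanket = (1/7.00 − 1/7.33)/(4πk) = 0.006431/(4π·0.0165) = 0.03102 K/W
ΣR = 5.091×10^-7 + 0.01589 + 0.03102 = 0.04691 K/W
Q = ΔT/ΣR = (-158 °C − 13.7 °C)/0.04691 = -3660 W
From the inner boundary to the expanded polystyrene/aerogel blanket interface, ΣR_partial = 0.01589 K/W.
T_interface = T_in − Q·ΣR_partial = -158 °C − (-3660)(0.01589) = -99.8 °C

T = -99.8 °C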